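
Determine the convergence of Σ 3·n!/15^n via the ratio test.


aₙ = 3·n!/15^n
a_{n+1}/aₙ = (n+1)!/15^(n+1) × 15^n/n!  (constant 3 cancels)
= (n+1)/15
L = lim(n→∞) (n+1)/15 = ∞
L > 1 → series DIVERGES

Diverges (ratio test: L = ∞ > 1)


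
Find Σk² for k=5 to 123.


Σₖ₌5^123 k² = Σₖ₌₁^123 k² − Σₖ₌₁^4 k²
= 123·124·247/6 − 4·5·9/6
= 627874 − 30 = 627844

Σk² = 627844


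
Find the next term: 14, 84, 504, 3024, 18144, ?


Pattern: geometric (r=6)
Terms: 14, 84, 504, 3024, 18144
Next term = 108864

Next term = 108864


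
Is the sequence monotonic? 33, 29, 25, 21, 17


Differences: -4, -4, -4, -4
All differences < 0 → strictly DECREASING

Monotonically decreasing


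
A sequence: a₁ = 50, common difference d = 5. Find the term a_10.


aₙ = a₁ + (n-1)d
= 50 + (10-1)×5
= 50 + 45
= 95

a_10 = 95


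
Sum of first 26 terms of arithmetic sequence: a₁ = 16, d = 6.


aₙ = 16 + (26-1)×6 = 166
Sₙ = n(a₁+aₙ)/2 = 26×(16+166)/2
= 26×182/2 = 2366

S_26 = 2366


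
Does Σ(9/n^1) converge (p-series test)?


p-series test: Σ c/n^p converges if p > 1, diverges if p ≤ 1 (constant c > 0 doesn't affect convergence).
p = 1
1 ≤ 1 → DIVERGES

Diverges (p = 1 ≤ 1)


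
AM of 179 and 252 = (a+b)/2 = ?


AM = (179 + 252)/2 = 431/2 = 215.5

AM = 215.5


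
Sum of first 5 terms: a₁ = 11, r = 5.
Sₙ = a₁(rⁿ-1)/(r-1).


Sₙ = 11×(5^5 - 1)/(5 - 1)
= 11×(3125 - 1)/4
= 11×3124/4
= 8591

S_5 = 8591


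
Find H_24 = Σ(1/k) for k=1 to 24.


H_24 = 1/1 + 1/2 + 1/3 + ... + 1/24
= 1347822955/356948592
≈ 3.776

H_24 = 1347822955/356948592 ≈ 3.776


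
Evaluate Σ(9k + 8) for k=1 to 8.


Σ(9k+8) = 9·Σk + 8·n
= 9·36 + 8·8
= 324 + 64 = 388

Σ = 388


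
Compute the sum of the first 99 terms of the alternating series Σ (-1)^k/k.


S = -1 + 1/2 - 1/3 + 1/4 - 1/5 + 1/6 - 1/7 + 1/8 ± ...
= -0.6982
(Full series converges to -ln(2) ≈ -0.6931)

S_99 = -0.6982


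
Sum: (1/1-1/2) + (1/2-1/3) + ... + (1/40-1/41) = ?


Telescoping: adjacent terms cancel.
= 1/1 - 1/41
= 1 - 1/41 = 40/41

Sum = 40/41


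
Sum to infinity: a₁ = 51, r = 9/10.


S∞ = a₁/(1-r) = 51/(1 - 9/10)
= 51/(1/10)
= 510

S∞ = 510


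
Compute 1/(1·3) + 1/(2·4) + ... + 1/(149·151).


1/(k(k+2)) = (1/2)·(1/k - 1/(k+2)) (partial fractions)
Telescoping: Σ = (1/2)·(1 + 1/2 - 1/150 - 1/151) = 16837/22650

Sum = 16837/22650


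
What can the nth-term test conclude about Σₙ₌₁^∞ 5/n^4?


lim(n→∞) 5/n^4 = 0
lim aₙ = 0 → nth-term test is INCONCLUSIVE
(Need other tests; this is actually a convergent p-series with p=4 > 1)

Inconclusive (lim aₙ = 0; need another test)


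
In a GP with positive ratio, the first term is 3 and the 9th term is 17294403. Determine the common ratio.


r^(n-1) = aₙ/a₁
r^8 = 17294403/3 = 5764801
r = 5764801^(1/8)
= ±7; taking r > 0 gives r = 7

r = 7


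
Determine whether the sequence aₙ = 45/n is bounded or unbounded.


a₁ = 45, a₂ = 45/2, a₃ = 45/3, ...
0 < aₙ ≤ 45 for all n ≥ 1
Lower bound: 0, Upper bound: 45
The sequence IS bounded

Bounded (0 < aₙ ≤ 45)


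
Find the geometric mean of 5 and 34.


GM = √(5×34) = √170 = 13.0384

GM = 13.0384


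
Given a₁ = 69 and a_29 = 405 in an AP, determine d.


d = (aₙ - a₁)/(n-1)
= (405 - 69)/(29-1)
= 336/28 = 12

d = 12


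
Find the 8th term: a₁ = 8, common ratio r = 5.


aₙ = a₁·r^(n-1)
= 8×5^7
= 8×78125
= 625000

a_8 = 625000


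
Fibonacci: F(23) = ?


Fibonacci sequence: 1, 1, 2, 3, 5, 8, 13, 21, 34, 55, 89, ...
F(23) = 28657

F(23) = 28657


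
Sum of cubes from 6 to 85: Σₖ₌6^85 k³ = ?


Σₖ₌6^85 k³ = [85·86/2]² − [5·6/2]²
= 13359025 − 225 = 13358800

Σk³ = 13358800


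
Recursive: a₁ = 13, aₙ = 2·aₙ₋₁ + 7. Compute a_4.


Computing step by step:
a_1 = 13
a_2 = 33
a_3 = 73
a_4 = 153


a_4 = 153


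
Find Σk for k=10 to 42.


Σₖ₌10^42 k = Σₖ₌₁^42 k − Σₖ₌₁^9 k
= 42·43/2 − 9·10/2
= 903 − 45 = 858

Σk = 858


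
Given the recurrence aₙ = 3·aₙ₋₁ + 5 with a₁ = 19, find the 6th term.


Computing step by step:
a_1 = 19
a_2 = 62
a_3 = 191
a_4 = 578
a_5 = 1739
a_6 = 5222


a_6 = 5222


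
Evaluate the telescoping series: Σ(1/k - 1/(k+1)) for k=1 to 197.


Telescoping: adjacent terms cancel.
= 1/1 - 1/198
= 1 - 1/198 = 197/198

Sum = 197/198


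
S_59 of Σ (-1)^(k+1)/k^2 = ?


S = 1 - 1/4 + 1/9 - 1/16 + 1/25 - 1/36 + 1/49 - 1/64 ± ...
= 0.8226
(Full series converges to +π²/12 ≈ +0.8225)

S_59 = 0.8226


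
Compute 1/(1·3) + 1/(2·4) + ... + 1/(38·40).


1/(k(k+2)) = (1/2)·(1/k - 1/(k+2)) (partial fractions)
Telescoping: Σ = (1/2)·(1 + 1/2 - 1/39 - 1/40) = 2261/3120

Sum = 2261/3120


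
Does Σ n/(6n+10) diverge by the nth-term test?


lim(n→∞) n/(6n+10) = 1/6 = 1/6  (divide numerator and denominator by n)
lim aₙ = 1/6 ≠ 0 → series DIVERGES

Diverges (lim aₙ = 1/6 ≠ 0)


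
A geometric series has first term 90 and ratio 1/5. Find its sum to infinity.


S∞ = a₁/(1-r) = 90/(1 - 1/5)
= 90/(4/5)
= 225/2

S∞ = 225/2


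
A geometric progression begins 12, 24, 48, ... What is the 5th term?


aₙ = a₁·r^(n-1)
= 12×2^4
= 12×16
= 192

a_5 = 192


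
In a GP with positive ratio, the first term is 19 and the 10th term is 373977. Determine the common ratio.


r^(n-1) = aₙ/a₁
r^9 = 373977/19 = 19683
r = 19683^(1/9)
= 3

r = 3


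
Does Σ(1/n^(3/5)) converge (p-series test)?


p-series test: Σ c/n^p converges if p > 1, diverges if p ≤ 1 (constant c > 0 doesn't affect convergence).
p = 3/5
3/5 ≤ 1 → DIVERGES

Diverges (p = 3/5 ≤ 1)


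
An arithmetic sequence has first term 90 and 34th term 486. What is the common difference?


d = (aₙ - a₁)/(n-1)
= (486 - 90)/(34-1)
= 396/33 = 12

d = 12


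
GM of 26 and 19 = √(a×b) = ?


GM = √(26×19) = √494 = 22.2261

GM = 22.2261


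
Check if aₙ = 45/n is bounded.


a₁ = 45, a₂ = 45/2, a₃ = 45/3, ...
0 < aₙ ≤ 45 for all n ≥ 1
Lower bound: 0, Upper bound: 45
The sequence IS bounded

Bounded (0 < aₙ ≤ 45)


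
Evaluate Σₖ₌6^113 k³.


Σₖ₌6^113 k³ = [113·114/2]² − [5·6/2]²
= 41486481 − 225 = 41486256

Σk³ = 41486256


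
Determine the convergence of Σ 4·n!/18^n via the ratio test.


aₙ = 4·n!/18^n
a_{n+1}/aₙ = (n+1)!/18^(n+1) × 18^n/n!  (constant 4 cancels)
= (n+1)/18
L = lim(n→∞) (n+1)/18 = ∞
L > 1 → series DIVERGES

Diverges (ratio test: L = ∞ > 1)


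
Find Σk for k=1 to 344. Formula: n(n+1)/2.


n(n+1)/2 = 344×345/2 = 118680/2 = 59340

Σk = 59340


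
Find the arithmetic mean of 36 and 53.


AM = (36 + 53)/2 = 89/2 = 44.5

AM = 44.5


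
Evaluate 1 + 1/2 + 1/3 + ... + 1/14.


H_14 = 1/1 + 1/2 + 1/3 + ... + 1/14
= 1171733/360360
≈ 3.2516

H_14 = 1171733/360360 ≈ 3.2516


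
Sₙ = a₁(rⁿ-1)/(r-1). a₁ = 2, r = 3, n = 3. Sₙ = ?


Sₙ = 2×(3^3 - 1)/(3 - 1)
= 2×(27 - 1)/2
= 2×26/2
= 26

S_3 = 26


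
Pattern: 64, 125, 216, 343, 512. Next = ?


Pattern: perfect cubes: n³
Terms: 64, 125, 216, 343, 512
Next term = 729

Next term = 729


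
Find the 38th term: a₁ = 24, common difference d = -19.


aₙ = a₁ + (n-1)d
= 24 + (38-1)×-19
= 24 - 703
= -679

a_38 = -679


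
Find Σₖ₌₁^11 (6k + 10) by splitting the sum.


Σ(6k+10) = 6·Σk + 10·n
= 6·66 + 10·11
= 396 + 110 = 506

Σ = 506


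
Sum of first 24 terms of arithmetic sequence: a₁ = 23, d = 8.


aₙ = 23 + (24-1)×8 = 207
Sₙ = n(a₁+aₙ)/2 = 24×(23+207)/2
= 24×230/2 = 2760

S_24 = 2760


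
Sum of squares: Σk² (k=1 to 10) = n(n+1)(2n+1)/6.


n = 10
n(n+1)(2n+1)/6 = 10×11×21/6
= 2310/6 = 385

Σk² = 385


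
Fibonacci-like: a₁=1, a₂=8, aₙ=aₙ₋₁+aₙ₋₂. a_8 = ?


Computing iteratively: 1, 8, 9, 17, 26, 43, 69, 112
a_8 = 112

a_8 = 112


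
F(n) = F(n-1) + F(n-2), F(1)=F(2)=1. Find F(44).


Fibonacci sequence: 1, 1, 2, 3, 5, 8, 13, 21, 34, 55, 89, ...
F(44) = 701408733

F(44) = 701408733


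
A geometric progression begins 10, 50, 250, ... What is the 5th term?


aₙ = a₁·r^(n-1)
= 10×5^4
= 10×625
= 6250

a_5 = 6250


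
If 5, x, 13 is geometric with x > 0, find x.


GM = √(5×13) = √65 = 8.0623

GM = 8.0623


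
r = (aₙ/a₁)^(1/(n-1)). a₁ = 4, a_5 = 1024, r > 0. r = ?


r^(n-1) = aₙ/a₁
r^4 = 1024/4 = 256
r = 256^(1/4)
= ±4; taking r > 0 gives r = 4

r = 4


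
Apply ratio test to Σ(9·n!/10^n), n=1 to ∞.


aₙ = 9·n!/10^n
a_{n+1}/aₙ = (n+1)!/10^(n+1) × 10^n/n!  (constant 9 cancels)
= (n+1)/10
L = lim(n→∞) (n+1)/10 = ∞
L > 1 → series DIVERGES

Diverges (ratio test: L = ∞ > 1)


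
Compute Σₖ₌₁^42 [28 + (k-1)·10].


aₙ = 28 + (42-1)×10 = 438
Sₙ = n(a₁+aₙ)/2 = 42×(28+438)/2
= 42×466/2 = 9786

S_42 = 9786


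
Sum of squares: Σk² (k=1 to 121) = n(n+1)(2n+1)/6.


n = 121
n(n+1)(2n+1)/6 = 121×122×243/6
= 3587166/6 = 597861

Σk² = 597861


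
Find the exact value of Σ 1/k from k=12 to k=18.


Σₖ₌12^18 1/k = 1/12 + 1/13 + 1/14 + 1/15 + 1/16 + 1/17 + 1/18
= 529331/1113840
≈ 0.4752

Sum = 529331/1113840 ≈ 0.4752


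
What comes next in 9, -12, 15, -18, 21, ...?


Pattern: alternating sign, magnitude arithmetic (d=3)
Terms: 9, -12, 15, -18, 21
Next term = -24

Next term = -24


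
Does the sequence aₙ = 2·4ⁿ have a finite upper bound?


aₙ = 2·4ⁿ → as n→∞, aₙ→∞ (since base 4 > 1)
No finite upper bound exists
The sequence is UNBOUNDED

Unbounded (aₙ → ∞ as n → ∞)


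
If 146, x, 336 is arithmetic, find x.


AM = (146 + 336)/2 = 482/2 = 241

AM = 241


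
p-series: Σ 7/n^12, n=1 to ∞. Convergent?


p-series test: Σ c/n^p converges if p > 1, diverges if p ≤ 1 (constant c > 0 doesn't affect convergence).
p = 12
12 > 1 → CONVERGES

Converges (p = 12 > 1)


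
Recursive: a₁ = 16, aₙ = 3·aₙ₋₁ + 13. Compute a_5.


Computing step by step:
a_1 = 16
a_2 = 61
a_3 = 196
a_4 = 601
a_5 = 1816


a_5 = 1816


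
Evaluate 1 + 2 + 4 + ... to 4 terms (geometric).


Sₙ = 1×(2^4 - 1)/(2 - 1)
= 1×(16 - 1)/1
= 1×15/1
= 15

S_4 = 15


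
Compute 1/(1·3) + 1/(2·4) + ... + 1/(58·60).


1/(k(k+2)) = (1/2)·(1/k - 1/(k+2)) (partial fractions)
Telescoping: Σ = (1/2)·(1 + 1/2 - 1/59 - 1/60) = 5191/7080

Sum = 5191/7080


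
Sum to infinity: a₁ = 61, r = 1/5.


S∞ = a₁/(1-r) = 61/(1 - 1/5)
= 61/(4/5)
= 305/4

S∞ = 305/4


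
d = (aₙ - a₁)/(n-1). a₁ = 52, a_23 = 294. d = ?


d = (aₙ - a₁)/(n-1)
= (294 - 52)/(23-1)
= 242/22 = 11

d = 11


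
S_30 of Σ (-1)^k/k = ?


S = -1 + 1/2 - 1/3 + 1/4 - 1/5 + 1/6 - 1/7 + 1/8 ± ...
= -0.6768
(Full series converges to -ln(2) ≈ -0.6931)

S_30 = -0.6768


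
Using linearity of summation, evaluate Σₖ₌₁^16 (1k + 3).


Σ(1k+3) = 1·Σk + 3·n
= 1·136 + 3·16
= 136 + 48 = 184

Σ = 184


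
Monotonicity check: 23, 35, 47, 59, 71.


Differences: 12, 12, 12, 12
All differences > 0 → strictly INCREASING

Monotonically increasing


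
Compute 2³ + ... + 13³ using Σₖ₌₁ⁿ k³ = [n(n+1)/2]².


Σₖ₌2^13 k³ = [13·14/2]² − [1·2/2]²
= 8281 − 1 = 8280

Σk³ = 8280


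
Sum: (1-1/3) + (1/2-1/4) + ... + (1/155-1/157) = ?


Telescoping with gap 2: two head and two tail terms survive.
= (1 + 1/2) - (1/156 + 1/157)
= 3/2 - 1/156 - 1/157 = 36425/24492

Sum = 36425/24492


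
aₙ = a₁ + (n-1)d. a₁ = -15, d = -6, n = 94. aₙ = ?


aₙ = a₁ + (n-1)d
= -15 + (94-1)×-6
= -15 - 558
= -573

a_94 = -573


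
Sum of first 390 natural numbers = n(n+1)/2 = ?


n(n+1)/2 = 390×391/2 = 152490/2 = 76245

Σk = 76245


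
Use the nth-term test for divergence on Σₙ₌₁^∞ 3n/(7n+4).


lim(n→∞) 3n/(7n+4) = 3/7 = 3/7  (divide numerator and denominator by n)
lim aₙ = 3/7 ≠ 0 → series DIVERGES

Diverges (lim aₙ = 3/7 ≠ 0)


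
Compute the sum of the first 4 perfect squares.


n = 4
n(n+1)(2n+1)/6 = 4×5×9/6
= 180/6 = 30

Σk² = 30


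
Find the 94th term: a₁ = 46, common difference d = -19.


aₙ = a₁ + (n-1)d
= 46 + (94-1)×-19
= 46 - 1767
= -1721

a_94 = -1721


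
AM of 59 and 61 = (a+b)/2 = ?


AM = (59 + 61)/2 = 120/2 = 60

AM = 60


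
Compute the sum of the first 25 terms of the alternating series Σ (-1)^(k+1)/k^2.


S = 1 - 1/4 + 1/9 - 1/16 + 1/25 - 1/36 + 1/49 - 1/64 ± ...
= 0.8232
(Full series converges to +π²/12 ≈ +0.8225)

S_25 = 0.8232


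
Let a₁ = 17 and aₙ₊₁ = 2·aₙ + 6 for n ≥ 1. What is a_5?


Computing step by step:
a_1 = 17
a_2 = 40
a_3 = 86
a_4 = 178
a_5 = 362


a_5 = 362


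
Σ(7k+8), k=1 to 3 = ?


Σ(7k+8) = 7·Σk + 8·n
= 7·6 + 8·3
= 42 + 24 = 66

Σ = 66


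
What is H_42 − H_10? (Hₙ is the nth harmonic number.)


Σₖ₌11^42 1/k = 1/11 + 1/12 + 1/13 + ... + 1/42
= 27836068974842873/19914562703599200
≈ 1.3978

Sum = 27836068974842873/19914562703599200 ≈ 1.3978


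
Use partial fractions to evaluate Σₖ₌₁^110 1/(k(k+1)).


1/(k(k+1)) = 1/k - 1/(k+1) (partial fractions)
Telescoping: Σ = 1 - 1/111 = 110/111

Sum = 110/111


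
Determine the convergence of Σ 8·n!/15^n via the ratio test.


aₙ = 8·n!/15^n
a_{n+1}/aₙ = (n+1)!/15^(n+1) × 15^n/n!  (constant 8 cancels)
= (n+1)/15
L = lim(n→∞) (n+1)/15 = ∞
L > 1 → series DIVERGES

Diverges (ratio test: L = ∞ > 1)


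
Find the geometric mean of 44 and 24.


GM = √(44×24) = √1056 = 32.4962

GM = 32.4962


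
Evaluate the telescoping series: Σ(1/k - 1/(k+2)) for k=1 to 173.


Telescoping with gap 2: two head and two tail terms survive.
= (1 + 1/2) - (1/174 + 1/175)
= 3/2 - 1/174 - 1/175 = 22663/15225

Sum = 22663/15225


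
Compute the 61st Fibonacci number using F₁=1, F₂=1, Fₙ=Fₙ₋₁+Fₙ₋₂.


Fibonacci sequence: 1, 1, 2, 3, 5, 8, 13, 21, 34, 55, 89, ...
F(61) = 2504730781961

F(61) = 2504730781961


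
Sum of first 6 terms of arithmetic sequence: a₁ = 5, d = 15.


aₙ = 5 + (6-1)×15 = 80
Sₙ = n(a₁+aₙ)/2 = 6×(5+80)/2
= 6×85/2 = 255

S_6 = 255


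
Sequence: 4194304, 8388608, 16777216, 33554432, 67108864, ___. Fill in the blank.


Pattern: powers of 2: 2ⁿ
Terms: 4194304, 8388608, 16777216, 33554432, 67108864
Next term = 134217728

Next term = 134217728


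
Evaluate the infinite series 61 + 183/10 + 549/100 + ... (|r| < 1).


S∞ = a₁/(1-r) = 61/(1 - 3/10)
= 61/(7/10)
= 610/7

S∞ = 610/7


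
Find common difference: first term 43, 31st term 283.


d = (aₙ - a₁)/(n-1)
= (283 - 43)/(31-1)
= 240/30 = 8

d = 8


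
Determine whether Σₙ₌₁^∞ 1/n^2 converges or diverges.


p-series test: Σ c/n^p converges if p > 1, diverges if p ≤ 1 (constant c > 0 doesn't affect convergence).
p = 2
2 > 1 → CONVERGES

Converges (p = 2 > 1)


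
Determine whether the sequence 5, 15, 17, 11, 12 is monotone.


Differences: 10, 2, -6, 1
Difference at position 1 is +10 (> 0) but position 3 is -6 (< 0) — sequence both rises and falls
→ NOT monotonic

Not monotonic


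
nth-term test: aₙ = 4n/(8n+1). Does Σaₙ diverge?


lim(n→∞) 4n/(8n+1) = 4/8 = 1/2  (divide numerator and denominator by n)
lim aₙ = 1/2 ≠ 0 → series DIVERGES

Diverges (lim aₙ = 1/2 ≠ 0)


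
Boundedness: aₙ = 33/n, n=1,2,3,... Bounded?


a₁ = 33, a₂ = 33/2, a₃ = 33/3, ...
0 < aₙ ≤ 33 for all n ≥ 1
Lower bound: 0, Upper bound: 33
The sequence IS bounded

Bounded (0 < aₙ ≤ 33)


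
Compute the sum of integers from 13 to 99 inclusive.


Σₖ₌13^99 k = Σₖ₌₁^99 k − Σₖ₌₁^12 k
= 99·100/2 − 12·13/2
= 4950 − 78 = 4872

Σk = 4872


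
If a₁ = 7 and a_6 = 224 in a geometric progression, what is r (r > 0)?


r^(n-1) = aₙ/a₁
r^5 = 224/7 = 32
r = 32^(1/5)
= 2

r = 2


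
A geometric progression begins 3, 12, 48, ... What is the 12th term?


aₙ = a₁·r^(n-1)
= 3×4^11
= 3×4194304
= 12582912

a_12 = 12582912


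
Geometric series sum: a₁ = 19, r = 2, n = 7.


Sₙ = 19×(2^7 - 1)/(2 - 1)
= 19×(128 - 1)/1
= 19×127/1
= 2413

S_7 = 2413


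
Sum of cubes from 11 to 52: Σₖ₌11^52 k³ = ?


Σₖ₌11^52 k³ = [52·53/2]² − [10·11/2]²
= 1898884 − 3025 = 1895859

Σk³ = 1895859


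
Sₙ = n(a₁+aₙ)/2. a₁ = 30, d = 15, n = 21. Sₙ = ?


aₙ = 30 + (21-1)×15 = 330
Sₙ = n(a₁+aₙ)/2 = 21×(30+330)/2
= 21×360/2 = 3780

S_21 = 3780


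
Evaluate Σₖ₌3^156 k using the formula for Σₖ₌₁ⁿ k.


Σₖ₌3^156 k = Σₖ₌₁^156 k − Σₖ₌₁^2 k
= 156·157/2 − 2·3/2
= 12246 − 3 = 12243

Σk = 12243


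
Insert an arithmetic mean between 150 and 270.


AM = (150 + 270)/2 = 420/2 = 210

AM = 210


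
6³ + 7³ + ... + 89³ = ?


Σₖ₌6^89 k³ = [89·90/2]² − [5·6/2]²
= 16040025 − 225 = 16039800

Σk³ = 16039800


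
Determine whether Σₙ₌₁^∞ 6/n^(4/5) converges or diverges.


p-series test: Σ c/n^p converges if p > 1, diverges if p ≤ 1 (constant c > 0 doesn't affect convergence).
p = 4/5
4/5 ≤ 1 → DIVERGES

Diverges (p = 4/5 ≤ 1)


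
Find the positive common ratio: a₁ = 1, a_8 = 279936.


r^(n-1) = aₙ/a₁
r^7 = 279936/1 = 279936
r = 279936^(1/7)
= 6

r = 6


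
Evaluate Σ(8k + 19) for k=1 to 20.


Σ(8k+19) = 8·Σk + 19·n
= 8·210 + 19·20
= 1680 + 380 = 2060

Σ = 2060


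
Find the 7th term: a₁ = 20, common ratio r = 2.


aₙ = a₁·r^(n-1)
= 20×2^6
= 20×64
= 1280

a_7 = 1280


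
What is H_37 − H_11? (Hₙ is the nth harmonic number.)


Σₖ₌12^37 1/k = 1/12 + 1/13 + 1/14 + ... + 1/37
= 901969934628929/763275922437600
≈ 1.1817

Sum = 901969934628929/763275922437600 ≈ 1.1817


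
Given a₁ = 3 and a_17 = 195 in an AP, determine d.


d = (aₙ - a₁)/(n-1)
= (195 - 3)/(17-1)
= 192/16 = 12

d = 12


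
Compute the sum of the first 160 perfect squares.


n = 160
n(n+1)(2n+1)/6 = 160×161×321/6
= 8268960/6 = 1378160

Σk² = 1378160


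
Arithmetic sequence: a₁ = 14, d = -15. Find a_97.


aₙ = a₁ + (n-1)d
= 14 + (97-1)×-15
= 14 - 1440
= -1426

a_97 = -1426


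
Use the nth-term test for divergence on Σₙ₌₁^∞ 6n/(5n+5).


lim(n→∞) 6n/(5n+5) = 6/5 = 6/5  (divide numerator and denominator by n)
lim aₙ = 6/5 ≠ 0 → series DIVERGES

Diverges (lim aₙ = 6/5 ≠ 0)


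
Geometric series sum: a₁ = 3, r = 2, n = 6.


Sₙ = 3×(2^6 - 1)/(2 - 1)
= 3×(64 - 1)/1
= 3×63/1
= 189

S_6 = 189


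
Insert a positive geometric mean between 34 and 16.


GM = √(34×16) = √544 = 23.3238

GM = 23.3238


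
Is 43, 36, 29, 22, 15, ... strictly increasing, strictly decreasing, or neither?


Differences: -7, -7, -7, -7
All differences < 0 → strictly DECREASING

Monotonically decreasing


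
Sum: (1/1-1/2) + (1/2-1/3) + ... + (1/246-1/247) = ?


Telescoping: adjacent terms cancel.
= 1/1 - 1/247
= 1 - 1/247 = 246/247

Sum = 246/247


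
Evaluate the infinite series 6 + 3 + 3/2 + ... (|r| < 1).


S∞ = a₁/(1-r) = 6/(1 - 1/2)
= 6/(1/2)
= 12

S∞ = 12


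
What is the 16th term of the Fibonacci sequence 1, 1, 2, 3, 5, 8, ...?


Fibonacci sequence: 1, 1, 2, 3, 5, 8, 13, 21, 34, 55, 89, ...
F(16) = 987

F(16) = 987


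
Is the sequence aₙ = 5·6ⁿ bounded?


aₙ = 5·6ⁿ → as n→∞, aₙ→∞ (since base 6 > 1)
No finite upper bound exists
The sequence is UNBOUNDED

Unbounded (aₙ → ∞ as n → ∞)


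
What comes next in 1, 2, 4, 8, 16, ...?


Pattern: powers of 2: 2ⁿ
Terms: 1, 2, 4, 8, 16
Next term = 32

Next term = 32


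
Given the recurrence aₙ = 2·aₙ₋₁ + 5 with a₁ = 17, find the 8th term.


Computing step by step:
a_1 = 17
a_2 = 39
a_3 = 83
a_4 = 171
a_5 = 347
a_6 = 699
a_7 = 1403
a_8 = 2811


a_8 = 2811


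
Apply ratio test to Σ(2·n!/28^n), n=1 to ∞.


aₙ = 2·n!/28^n
a_{n+1}/aₙ = (n+1)!/28^(n+1) × 28^n/n!  (constant 2 cancels)
= (n+1)/28
L = lim(n→∞) (n+1)/28 = ∞
L > 1 → series DIVERGES

Diverges (ratio test: L = ∞ > 1)


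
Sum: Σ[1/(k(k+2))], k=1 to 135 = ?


1/(k(k+2)) = (1/2)·(1/k - 1/(k+2)) (partial fractions)
Telescoping: Σ = (1/2)·(1 + 1/2 - 1/136 - 1/137) = 27675/37264

Sum = 27675/37264


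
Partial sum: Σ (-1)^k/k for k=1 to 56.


S = -1 + 1/2 - 1/3 + 1/4 - 1/5 + 1/6 - 1/7 + 1/8 ± ...
= -0.6843
(Full series converges to -ln(2) ≈ -0.6931)

S_56 = -0.6843


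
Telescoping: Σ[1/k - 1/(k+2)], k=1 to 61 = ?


Telescoping with gap 2: two head and two tail terms survive.
= (1 + 1/2) - (1/62 + 1/63)
= 3/2 - 1/62 - 1/63 = 2867/1953

Sum = 2867/1953


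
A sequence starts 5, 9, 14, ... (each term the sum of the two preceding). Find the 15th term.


Computing iteratively: 5, 9, 14, 23, 37, 60, 97, 157, 254, 411, 665, 1076, ...
a_15 = 4558

a_15 = 4558


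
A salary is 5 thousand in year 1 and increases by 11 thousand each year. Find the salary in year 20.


aₙ = a₁ + (n-1)d
= 5 + (20-1)×11
= 5 + 209
= 214

a_20 = 214


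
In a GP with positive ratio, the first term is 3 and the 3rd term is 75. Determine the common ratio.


r^(n-1) = aₙ/a₁
r^2 = 75/3 = 25
r = 25^(1/2)
= ±5; taking r > 0 gives r = 5

r = 5


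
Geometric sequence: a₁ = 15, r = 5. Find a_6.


aₙ = a₁·r^(n-1)
= 15×5^5
= 15×3125
= 46875

a_6 = 46875


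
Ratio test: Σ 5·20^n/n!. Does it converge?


aₙ = 5·20^n/n!
a_{n+1}/aₙ = 20^(n+1)/(n+1)! × n!/20^n  (constant 5 cancels)
= 20/(n+1)
L = lim(n→∞) 20/(n+1) = 0
L < 1 → series CONVERGES

Converges (ratio test: L = 0 < 1)


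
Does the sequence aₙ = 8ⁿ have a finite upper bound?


aₙ = 8ⁿ → as n→∞, aₙ→∞ (since base 8 > 1)
No finite upper bound exists
The sequence is UNBOUNDED

Unbounded (aₙ → ∞ as n → ∞)


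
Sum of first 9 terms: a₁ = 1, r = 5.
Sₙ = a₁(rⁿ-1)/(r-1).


Sₙ = 1×(5^9 - 1)/(5 - 1)
= 1×(1953125 - 1)/4
= 1×1953124/4
= 488281

S_9 = 488281


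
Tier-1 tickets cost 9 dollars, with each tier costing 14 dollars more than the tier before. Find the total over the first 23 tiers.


aₙ = 9 + (23-1)×14 = 317
Sₙ = n(a₁+aₙ)/2 = 23×(9+317)/2
= 23×326/2 = 3749

S_23 = 3749


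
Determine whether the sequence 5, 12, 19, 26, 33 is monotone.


Differences: 7, 7, 7, 7
All differences > 0 → strictly INCREASING

Monotonically increasing


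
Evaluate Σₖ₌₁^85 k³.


n(n+1)/2 = 85×86/2 = 3655
Σk³ = 3655² = 13359025

Σk³ = 13359025


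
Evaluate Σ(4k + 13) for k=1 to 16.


Σ(4k+13) = 4·Σk + 13·n
= 4·136 + 13·16
= 544 + 208 = 752

Σ = 752


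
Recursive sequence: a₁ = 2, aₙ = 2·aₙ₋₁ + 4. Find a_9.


Computing step by step:
a_1 = 2
a_2 = 8
a_3 = 20
a_4 = 44
a_5 = 92
a_6 = 188
a_7 = 380
a_8 = 764
a_9 = 1532


a_9 = 1532


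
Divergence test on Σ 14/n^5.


lim(n→∞) 14/n^5 = 0
lim aₙ = 0 → nth-term test is INCONCLUSIVE
(Need other tests; this is actually a convergent p-series with p=5 > 1)

Inconclusive (lim aₙ = 0; need another test)


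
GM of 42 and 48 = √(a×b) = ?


GM = √(42×48) = √2016 = 44.8999

GM = 44.8999


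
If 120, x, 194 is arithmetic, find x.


AM = (120 + 194)/2 = 314/2 = 157

AM = 157


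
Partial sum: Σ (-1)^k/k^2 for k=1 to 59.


S = -1 + 1/4 - 1/9 + 1/16 - 1/25 + 1/36 - 1/49 + 1/64 ± ...
= -0.8226
(Full series converges to -π²/12 ≈ -0.8225)

S_59 = -0.8226


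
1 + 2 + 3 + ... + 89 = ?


n(n+1)/2 = 89×90/2 = 8010/2 = 4005

Σk = 4005


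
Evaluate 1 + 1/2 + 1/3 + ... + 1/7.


H_7 = 1/1 + 1/2 + 1/3 + 1/4 + 1/5 + 1/6 + 1/7
= 363/140
≈ 2.5929

H_7 = 363/140 ≈ 2.5929


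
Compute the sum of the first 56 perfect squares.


n = 56
n(n+1)(2n+1)/6 = 56×57×113/6
= 360696/6 = 60116

Σk² = 60116


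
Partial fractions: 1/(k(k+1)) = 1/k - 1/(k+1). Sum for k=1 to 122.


1/(k(k+1)) = 1/k - 1/(k+1) (partial fractions)
Telescoping: Σ = 1 - 1/123 = 122/123

Sum = 122/123


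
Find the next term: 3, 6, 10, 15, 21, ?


Pattern: triangular numbers: n(n+1)/2
Terms: 3, 6, 10, 15, 21
Next term = 28

Next term = 28


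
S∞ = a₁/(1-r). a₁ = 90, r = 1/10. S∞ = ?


S∞ = a₁/(1-r) = 90/(1 - 1/10)
= 90/(9/10)
= 100

S∞ = 100


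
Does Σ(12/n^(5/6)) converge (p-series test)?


p-series test: Σ c/n^p converges if p > 1, diverges if p ≤ 1 (constant c > 0 doesn't affect convergence).
p = 5/6
5/6 ≤ 1 → DIVERGES

Diverges (p = 5/6 ≤ 1)


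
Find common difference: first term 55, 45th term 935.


d = (aₙ - a₁)/(n-1)
= (935 - 55)/(45-1)
= 880/44 = 20

d = 20


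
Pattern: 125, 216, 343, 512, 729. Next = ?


Pattern: perfect cubes: n³
Terms: 125, 216, 343, 512, 729
Next term = 1000

Next term = 1000


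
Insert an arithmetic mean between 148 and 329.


AM = (148 + 329)/2 = 477/2 = 238.5

AM = 238.5


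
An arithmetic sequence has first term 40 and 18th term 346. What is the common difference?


d = (aₙ - a₁)/(n-1)
= (346 - 40)/(18-1)
= 306/17 = 18

d = 18


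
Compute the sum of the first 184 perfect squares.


n = 184
n(n+1)(2n+1)/6 = 184×185×369/6
= 12560760/6 = 2093460

Σk² = 2093460


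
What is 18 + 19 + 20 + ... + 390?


Σₖ₌18^390 k = Σₖ₌₁^390 k − Σₖ₌₁^17 k
= 390·391/2 − 17·18/2
= 76245 − 153 = 76092

Σk = 76092


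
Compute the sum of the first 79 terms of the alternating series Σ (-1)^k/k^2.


S = -1 + 1/4 - 1/9 + 1/16 - 1/25 + 1/36 - 1/49 + 1/64 ± ...
= -0.8225
(Full series converges to -π²/12 ≈ -0.8225)

S_79 = -0.8225


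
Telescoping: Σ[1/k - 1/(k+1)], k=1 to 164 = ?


Telescoping: adjacent terms cancel.
= 1/1 - 1/165
= 1 - 1/165 = 164/165

Sum = 164/165


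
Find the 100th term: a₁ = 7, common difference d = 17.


aₙ = a₁ + (n-1)d
= 7 + (100-1)×17
= 7 + 1683
= 1690

a_100 = 1690


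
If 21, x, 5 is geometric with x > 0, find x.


GM = √(21×5) = √105 = 10.247

GM = 10.247


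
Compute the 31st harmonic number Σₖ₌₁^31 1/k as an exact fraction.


H_31 = 1/1 + 1/2 + 1/3 + ... + 1/31
= 290774257297357/72201776446800
≈ 4.0272

H_31 = 290774257297357/72201776446800 ≈ 4.0272


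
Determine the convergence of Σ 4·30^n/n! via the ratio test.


aₙ = 4·30^n/n!
a_{n+1}/aₙ = 30^(n+1)/(n+1)! × n!/30^n  (constant 4 cancels)
= 30/(n+1)
L = lim(n→∞) 30/(n+1) = 0
L < 1 → series CONVERGES

Converges (ratio test: L = 0 < 1)


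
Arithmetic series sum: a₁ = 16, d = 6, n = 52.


aₙ = 16 + (52-1)×6 = 322
Sₙ = n(a₁+aₙ)/2 = 52×(16+322)/2
= 52×338/2 = 8788

S_52 = 8788


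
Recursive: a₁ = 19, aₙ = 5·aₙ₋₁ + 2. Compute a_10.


Computing step by step:
a_1 = 19
a_2 = 97
a_3 = 487
a_4 = 2437
a_5 = 12187
a_6 = 60937
a_7 = 304687
a_8 = 1523437
a_9 = 7617187
a_10 = 38085937


a_10 = 38085937


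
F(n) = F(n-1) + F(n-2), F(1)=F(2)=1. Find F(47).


Fibonacci sequence: 1, 1, 2, 3, 5, 8, 13, 21, 34, 55, 89, ...
F(47) = 2971215073

F(47) = 2971215073


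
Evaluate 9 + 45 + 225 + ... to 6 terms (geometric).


Sₙ = 9×(5^6 - 1)/(5 - 1)
= 9×(15625 - 1)/4
= 9×15624/4
= 35154

S_6 = 35154


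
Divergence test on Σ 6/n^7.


lim(n→∞) 6/n^7 = 0
lim aₙ = 0 → nth-term test is INCONCLUSIVE
(Need other tests; this is actually a convergent p-series with p=7 > 1)

Inconclusive (lim aₙ = 0; need another test)


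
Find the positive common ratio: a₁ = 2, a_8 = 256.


r^(n-1) = aₙ/a₁
r^7 = 256/2 = 128
r = 128^(1/7)
= 2

r = 2


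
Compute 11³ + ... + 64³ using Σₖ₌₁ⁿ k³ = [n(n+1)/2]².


Σₖ₌11^64 k³ = [64·65/2]² − [10·11/2]²
= 4326400 − 3025 = 4323375

Σk³ = 4323375


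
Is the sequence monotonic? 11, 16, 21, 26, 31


Differences: 5, 5, 5, 5
All differences > 0 → strictly INCREASING

Monotonically increasing


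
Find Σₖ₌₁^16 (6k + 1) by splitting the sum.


Σ(6k+1) = 6·Σk + 1·n
= 6·136 + 1·16
= 816 + 16 = 832

Σ = 832


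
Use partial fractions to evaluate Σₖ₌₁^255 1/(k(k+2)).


1/(k(k+2)) = (1/2)·(1/k - 1/(k+2)) (partial fractions)
Telescoping: Σ = (1/2)·(1 + 1/2 - 1/256 - 1/257) = 98175/131584

Sum = 98175/131584


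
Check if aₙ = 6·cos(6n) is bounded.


For all n, -1 ≤ cos(6n) ≤ 1, so -6 ≤ 6·cos(6n) ≤ 6
Lower bound: -6, Upper bound: 6
The sequence IS bounded

Bounded (-6 ≤ aₙ ≤ 6)


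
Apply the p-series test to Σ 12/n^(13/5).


p-series test: Σ c/n^p converges if p > 1, diverges if p ≤ 1 (constant c > 0 doesn't affect convergence).
p = 13/5
13/5 > 1 → CONVERGES

Converges (p = 13/5 > 1)


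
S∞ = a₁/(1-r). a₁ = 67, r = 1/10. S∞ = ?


S∞ = a₁/(1-r) = 67/(1 - 1/10)
= 67/(9/10)
= 670/9

S∞ = 670/9


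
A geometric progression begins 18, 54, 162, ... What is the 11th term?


aₙ = a₁·r^(n-1)
= 18×3^10
= 18×59049
= 1062882

a_11 = 1062882


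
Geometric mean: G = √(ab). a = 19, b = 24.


GM = √(19×24) = √456 = 21.3542

GM = 21.3542


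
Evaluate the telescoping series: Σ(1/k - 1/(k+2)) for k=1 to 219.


Telescoping with gap 2: two head and two tail terms survive.
= (1 + 1/2) - (1/220 + 1/221)
= 3/2 - 1/220 - 1/221 = 72489/48620

Sum = 72489/48620


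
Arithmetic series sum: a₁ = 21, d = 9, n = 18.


aₙ = 21 + (18-1)×9 = 174
Sₙ = n(a₁+aₙ)/2 = 18×(21+174)/2
= 18×195/2 = 1755

S_18 = 1755


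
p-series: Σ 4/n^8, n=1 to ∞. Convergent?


p-series test: Σ c/n^p converges if p > 1, diverges if p ≤ 1 (constant c > 0 doesn't affect convergence).
p = 8
8 > 1 → CONVERGES

Converges (p = 8 > 1)


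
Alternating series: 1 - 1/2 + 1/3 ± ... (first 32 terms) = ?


S = 1 - 1/2 + 1/3 - 1/4 + 1/5 - 1/6 + 1/7 - 1/8 ± ...
= 0.6778
(Full series converges to +ln(2) ≈ +0.6931)

S_32 = 0.6778


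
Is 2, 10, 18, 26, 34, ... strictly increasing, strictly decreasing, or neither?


Differences: 8, 8, 8, 8
All differences > 0 → strictly INCREASING

Monotonically increasing


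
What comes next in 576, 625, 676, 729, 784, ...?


Pattern: perfect squares: n²
Terms: 576, 625, 676, 729, 784
Next term = 841

Next term = 841


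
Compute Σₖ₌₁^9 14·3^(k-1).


Sₙ = 14×(3^9 - 1)/(3 - 1)
= 14×(19683 - 1)/2
= 14×19682/2
= 137774

S_9 = 137774


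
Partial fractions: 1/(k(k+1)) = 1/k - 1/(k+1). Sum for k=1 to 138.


1/(k(k+1)) = 1/k - 1/(k+1) (partial fractions)
Telescoping: Σ = 1 - 1/139 = 138/139

Sum = 138/139


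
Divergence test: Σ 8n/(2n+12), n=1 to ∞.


lim(n→∞) 8n/(2n+12) = 8/2 = 4  (divide numerator and denominator by n)
lim aₙ = 4 ≠ 0 → series DIVERGES

Diverges (lim aₙ = 4 ≠ 0)


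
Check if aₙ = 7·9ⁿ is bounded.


aₙ = 7·9ⁿ → as n→∞, aₙ→∞ (since base 9 > 1)
No finite upper bound exists
The sequence is UNBOUNDED

Unbounded (aₙ → ∞ as n → ∞)


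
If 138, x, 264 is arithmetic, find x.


AM = (138 + 264)/2 = 402/2 = 201

AM = 201


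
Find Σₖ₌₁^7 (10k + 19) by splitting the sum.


Σ(10k+19) = 10·Σk + 19·n
= 10·28 + 19·7
= 280 + 133 = 413

Σ = 413


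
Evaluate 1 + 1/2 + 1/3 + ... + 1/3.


H_3 = 1/1 + 1/2 + 1/3
= 11/6
≈ 1.8333

H_3 = 11/6 ≈ 1.8333


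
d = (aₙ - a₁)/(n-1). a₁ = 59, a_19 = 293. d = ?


d = (aₙ - a₁)/(n-1)
= (293 - 59)/(19-1)
= 234/18 = 13

d = 13


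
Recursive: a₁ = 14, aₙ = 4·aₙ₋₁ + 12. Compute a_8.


Computing step by step:
a_1 = 14
a_2 = 68
a_3 = 284
a_4 = 1148
a_5 = 4604
a_6 = 18428
a_7 = 73724
a_8 = 294908


a_8 = 294908


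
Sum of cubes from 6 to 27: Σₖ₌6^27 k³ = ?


Σₖ₌6^27 k³ = [27·28/2]² − [5·6/2]²
= 142884 − 225 = 142659

Σk³ = 142659


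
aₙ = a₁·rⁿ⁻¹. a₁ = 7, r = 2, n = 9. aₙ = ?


aₙ = a₁·r^(n-1)
= 7×2^8
= 7×256
= 1792

a_9 = 1792


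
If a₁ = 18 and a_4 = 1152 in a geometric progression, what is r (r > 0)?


r^(n-1) = aₙ/a₁
r^3 = 1152/18 = 64
r = 64^(1/3)
= 4

r = 4


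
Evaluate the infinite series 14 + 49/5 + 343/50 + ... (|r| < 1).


S∞ = a₁/(1-r) = 14/(1 - 7/10)
= 14/(3/10)
= 140/3

S∞ = 140/3


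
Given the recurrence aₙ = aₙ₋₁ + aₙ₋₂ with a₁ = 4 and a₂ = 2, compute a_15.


Computing iteratively: 4, 2, 6, 8, 14, 22, 36, 58, 94, 152, 246, 398, ...
a_15 = 1686

a_15 = 1686


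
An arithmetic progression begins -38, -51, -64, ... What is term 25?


aₙ = a₁ + (n-1)d
= -38 + (25-1)×-13
= -38 - 312
= -350

a_25 = -350


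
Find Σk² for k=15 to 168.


Σₖ₌15^168 k² = Σₖ₌₁^168 k² − Σₖ₌₁^14 k²
= 168·169·337/6 − 14·15·29/6
= 1594684 − 1015 = 1593669

Σk² = 1593669


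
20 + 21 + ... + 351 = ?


Σₖ₌20^351 k = Σₖ₌₁^351 k − Σₖ₌₁^19 k
= 351·352/2 − 19·20/2
= 61776 − 190 = 61586

Σk = 61586


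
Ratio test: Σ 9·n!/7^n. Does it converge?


aₙ = 9·n!/7^n
a_{n+1}/aₙ = (n+1)!/7^(n+1) × 7^n/n!  (constant 9 cancels)
= (n+1)/7
L = lim(n→∞) (n+1)/7 = ∞
L > 1 → series DIVERGES

Diverges (ratio test: L = ∞ > 1)


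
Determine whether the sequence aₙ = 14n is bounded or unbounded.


aₙ = 14n → as n→∞, aₙ→∞
No finite upper bound exists
The sequence is UNBOUNDED

Unbounded (aₙ → ∞ as n → ∞)


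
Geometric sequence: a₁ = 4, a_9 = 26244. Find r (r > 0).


r^(n-1) = aₙ/a₁
r^8 = 26244/4 = 6561
r = 6561^(1/8)
= ±3; taking r > 0 gives r = 3

r = 3


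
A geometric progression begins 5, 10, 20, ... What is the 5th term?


aₙ = a₁·r^(n-1)
= 5×2^4
= 5×16
= 80

a_5 = 80


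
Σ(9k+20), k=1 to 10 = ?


Σ(9k+20) = 9·Σk + 20·n
= 9·55 + 20·10
= 495 + 200 = 695

Σ = 695


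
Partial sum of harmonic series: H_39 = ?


H_39 = 1/1 + 1/2 + 1/3 + ... + 1/39
= 2066035355155033/485721041551200
≈ 4.2535

H_39 = 2066035355155033/485721041551200 ≈ 4.2535


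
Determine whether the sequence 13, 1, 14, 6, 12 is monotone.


Differences: -12, 13, -8, 6
Difference at position 2 is +13 (> 0) but position 1 is -12 (< 0) — sequence both rises and falls
→ NOT monotonic

Not monotonic


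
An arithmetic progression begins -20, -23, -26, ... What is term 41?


aₙ = a₁ + (n-1)d
= -20 + (41-1)×-3
= -20 - 120
= -140

a_41 = -140


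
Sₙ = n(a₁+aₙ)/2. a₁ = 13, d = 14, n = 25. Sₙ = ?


aₙ = 13 + (25-1)×14 = 349
Sₙ = n(a₁+aₙ)/2 = 25×(13+349)/2
= 25×362/2 = 4525

S_25 = 4525


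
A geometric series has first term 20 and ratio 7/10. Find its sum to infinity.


S∞ = a₁/(1-r) = 20/(1 - 7/10)
= 20/(3/10)
= 200/3

S∞ = 200/3


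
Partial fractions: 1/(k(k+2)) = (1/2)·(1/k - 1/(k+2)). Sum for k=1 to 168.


1/(k(k+2)) = (1/2)·(1/k - 1/(k+2)) (partial fractions)
Telescoping: Σ = (1/2)·(1 + 1/2 - 1/169 - 1/170) = 10689/14365

Sum = 10689/14365


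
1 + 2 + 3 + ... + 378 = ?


n(n+1)/2 = 378×379/2 = 143262/2 = 71631

Σk = 71631


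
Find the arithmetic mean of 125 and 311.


AM = (125 + 311)/2 = 436/2 = 218

AM = 218


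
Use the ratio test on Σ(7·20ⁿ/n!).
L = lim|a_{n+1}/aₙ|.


aₙ = 7·20^n/n!
a_{n+1}/aₙ = 20^(n+1)/(n+1)! × n!/20^n  (constant 7 cancels)
= 20/(n+1)
L = lim(n→∞) 20/(n+1) = 0
L < 1 → series CONVERGES

Converges (ratio test: L = 0 < 1)


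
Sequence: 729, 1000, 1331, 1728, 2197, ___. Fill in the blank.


Pattern: perfect cubes: n³
Terms: 729, 1000, 1331, 1728, 2197
Next term = 2744

Next term = 2744


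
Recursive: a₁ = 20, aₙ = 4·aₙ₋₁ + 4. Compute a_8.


Computing step by step:
a_1 = 20
a_2 = 84
a_3 = 340
a_4 = 1364
a_5 = 5460
a_6 = 21844
a_7 = 87380
a_8 = 349524


a_8 = 349524


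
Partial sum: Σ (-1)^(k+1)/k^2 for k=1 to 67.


S = 1 - 1/4 + 1/9 - 1/16 + 1/25 - 1/36 + 1/49 - 1/64 ± ...
= 0.8226
(Full series converges to +π²/12 ≈ +0.8225)

S_67 = 0.8226


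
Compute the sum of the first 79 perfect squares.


n = 79
n(n+1)(2n+1)/6 = 79×80×159/6
= 1004880/6 = 167480

Σk² = 167480


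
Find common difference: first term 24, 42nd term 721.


d = (aₙ - a₁)/(n-1)
= (721 - 24)/(42-1)
= 697/41 = 17

d = 17


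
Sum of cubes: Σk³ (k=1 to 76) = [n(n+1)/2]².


n(n+1)/2 = 76×77/2 = 2926
Σk³ = 2926² = 8561476

Σk³ = 8561476


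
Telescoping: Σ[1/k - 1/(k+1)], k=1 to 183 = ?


Telescoping: adjacent terms cancel.
= 1/1 - 1/184
= 1 - 1/184 = 183/184

Sum = 183/184


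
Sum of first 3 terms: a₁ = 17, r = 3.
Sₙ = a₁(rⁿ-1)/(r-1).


Sₙ = 17×(3^3 - 1)/(3 - 1)
= 17×(27 - 1)/2
= 17×26/2
= 221

S_3 = 221


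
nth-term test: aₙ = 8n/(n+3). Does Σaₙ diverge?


lim(n→∞) 8n/(n+3) = 8/1 = 8  (divide numerator and denominator by n)
lim aₙ = 8 ≠ 0 → series DIVERGES

Diverges (lim aₙ = 8 ≠ 0)


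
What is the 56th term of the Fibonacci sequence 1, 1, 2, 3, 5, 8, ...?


Fibonacci sequence: 1, 1, 2, 3, 5, 8, 13, 21, 34, 55, 89, ...
F(56) = 225851433717

F(56) = 225851433717


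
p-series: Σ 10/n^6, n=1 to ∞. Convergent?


p-series test: Σ c/n^p converges if p > 1, diverges if p ≤ 1 (constant c > 0 doesn't affect convergence).
p = 6
6 > 1 → CONVERGES

Converges (p = 6 > 1)


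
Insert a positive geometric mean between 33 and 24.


GM = √(33×24) = √792 = 28.1425

GM = 28.1425


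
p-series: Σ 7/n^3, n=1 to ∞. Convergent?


p-series test: Σ c/n^p converges if p > 1, diverges if p ≤ 1 (constant c > 0 doesn't affect convergence).
p = 3
3 > 1 → CONVERGES

Converges (p = 3 > 1)


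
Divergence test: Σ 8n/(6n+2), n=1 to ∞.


lim(n→∞) 8n/(6n+2) = 8/6 = 4/3  (divide numerator and denominator by n)
lim aₙ = 4/3 ≠ 0 → series DIVERGES

Diverges (lim aₙ = 4/3 ≠ 0)


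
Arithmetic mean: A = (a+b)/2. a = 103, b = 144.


AM = (103 + 144)/2 = 247/2 = 123.5

AM = 123.5


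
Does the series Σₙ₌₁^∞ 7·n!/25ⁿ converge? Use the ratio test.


aₙ = 7·n!/25^n
a_{n+1}/aₙ = (n+1)!/25^(n+1) × 25^n/n!  (constant 7 cancels)
= (n+1)/25
L = lim(n→∞) (n+1)/25 = ∞
L > 1 → series DIVERGES

Diverges (ratio test: L = ∞ > 1)


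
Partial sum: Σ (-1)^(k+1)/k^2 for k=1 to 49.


S = 1 - 1/4 + 1/9 - 1/16 + 1/25 - 1/36 + 1/49 - 1/64 ± ...
= 0.8227
(Full series converges to +π²/12 ≈ +0.8225)

S_49 = 0.8227


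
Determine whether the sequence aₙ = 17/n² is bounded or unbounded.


a₁ = 17, a₂ = 17/4, a₃ = 17/9, ...
0 < aₙ ≤ 17 for all n ≥ 1
The sequence IS bounded

Bounded (0 < aₙ ≤ 17)


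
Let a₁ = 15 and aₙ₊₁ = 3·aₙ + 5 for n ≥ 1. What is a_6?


Computing step by step:
a_1 = 15
a_2 = 50
a_3 = 155
a_4 = 470
a_5 = 1415
a_6 = 4250


a_6 = 4250


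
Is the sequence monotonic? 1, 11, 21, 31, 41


Differences: 10, 10, 10, 10
All differences > 0 → strictly INCREASING

Monotonically increasing


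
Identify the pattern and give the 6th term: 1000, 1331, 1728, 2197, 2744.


Pattern: perfect cubes: n³
Terms: 1000, 1331, 1728, 2197, 2744
Next term = 3375

Next term = 3375


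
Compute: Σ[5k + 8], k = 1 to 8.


Σ(5k+8) = 5·Σk + 8·n
= 5·36 + 8·8
= 180 + 64 = 244

Σ = 244
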